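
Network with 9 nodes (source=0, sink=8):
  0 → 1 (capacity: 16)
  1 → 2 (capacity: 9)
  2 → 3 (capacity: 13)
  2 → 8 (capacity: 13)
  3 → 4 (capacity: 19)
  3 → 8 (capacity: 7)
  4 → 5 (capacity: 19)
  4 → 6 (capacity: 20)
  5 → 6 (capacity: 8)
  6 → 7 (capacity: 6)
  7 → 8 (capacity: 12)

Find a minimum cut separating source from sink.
Min cut value = 9, edges: (1,2)

Min cut value: 9
Partition: S = [0, 1], T = [2, 3, 4, 5, 6, 7, 8]
Cut edges: (1,2)

By max-flow min-cut theorem, max flow = min cut = 9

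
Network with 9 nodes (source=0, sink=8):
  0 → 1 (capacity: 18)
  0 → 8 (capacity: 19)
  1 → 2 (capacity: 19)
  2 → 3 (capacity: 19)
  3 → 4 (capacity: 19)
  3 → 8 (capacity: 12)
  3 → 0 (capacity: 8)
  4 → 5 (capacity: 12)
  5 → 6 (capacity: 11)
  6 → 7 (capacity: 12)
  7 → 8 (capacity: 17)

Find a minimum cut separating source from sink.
Min cut value = 37, edges: (0,1), (0,8)

Min cut value: 37
Partition: S = [0], T = [1, 2, 3, 4, 5, 6, 7, 8]
Cut edges: (0,1), (0,8)

By max-flow min-cut theorem, max flow = min cut = 37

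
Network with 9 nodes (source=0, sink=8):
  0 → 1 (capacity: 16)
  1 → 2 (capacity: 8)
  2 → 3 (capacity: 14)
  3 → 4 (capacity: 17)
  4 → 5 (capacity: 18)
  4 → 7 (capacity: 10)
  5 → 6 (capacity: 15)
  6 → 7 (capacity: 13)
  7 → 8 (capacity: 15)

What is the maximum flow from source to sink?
Maximum flow = 8

Max flow: 8

Flow assignment:
  0 → 1: 8/16
  1 → 2: 8/8
  2 → 3: 8/14
  3 → 4: 8/17
  4 → 7: 8/10
  7 → 8: 8/15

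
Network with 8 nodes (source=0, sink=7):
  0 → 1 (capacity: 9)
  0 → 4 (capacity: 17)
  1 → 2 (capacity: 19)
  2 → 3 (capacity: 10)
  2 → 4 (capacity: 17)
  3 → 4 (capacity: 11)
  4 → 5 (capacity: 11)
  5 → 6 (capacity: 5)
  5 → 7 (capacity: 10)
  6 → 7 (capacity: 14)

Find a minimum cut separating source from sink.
Min cut value = 11, edges: (4,5)

Min cut value: 11
Partition: S = [0, 1, 2, 3, 4], T = [5, 6, 7]
Cut edges: (4,5)

By max-flow min-cut theorem, max flow = min cut = 11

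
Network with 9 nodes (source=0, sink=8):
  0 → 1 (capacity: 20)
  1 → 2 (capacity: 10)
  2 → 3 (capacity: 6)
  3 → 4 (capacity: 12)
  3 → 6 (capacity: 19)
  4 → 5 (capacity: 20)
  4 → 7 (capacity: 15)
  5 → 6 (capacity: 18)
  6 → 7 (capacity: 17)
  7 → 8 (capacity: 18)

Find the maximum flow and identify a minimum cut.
Max flow = 6, Min cut edges: (2,3)

Maximum flow: 6
Minimum cut: (2,3)
Partition: S = [0, 1, 2], T = [3, 4, 5, 6, 7, 8]

Max-flow min-cut theorem verified: both equal 6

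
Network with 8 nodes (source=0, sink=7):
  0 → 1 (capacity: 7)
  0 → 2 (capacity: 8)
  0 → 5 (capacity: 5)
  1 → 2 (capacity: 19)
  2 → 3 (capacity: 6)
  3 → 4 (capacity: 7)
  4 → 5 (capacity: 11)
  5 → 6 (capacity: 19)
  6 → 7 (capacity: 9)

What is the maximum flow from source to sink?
Maximum flow = 9

Max flow: 9

Flow assignment:
  0 → 1: 6/7
  0 → 5: 3/5
  1 → 2: 6/19
  2 → 3: 6/6
  3 → 4: 6/7
  4 → 5: 6/11
  5 → 6: 9/19
  6 → 7: 9/9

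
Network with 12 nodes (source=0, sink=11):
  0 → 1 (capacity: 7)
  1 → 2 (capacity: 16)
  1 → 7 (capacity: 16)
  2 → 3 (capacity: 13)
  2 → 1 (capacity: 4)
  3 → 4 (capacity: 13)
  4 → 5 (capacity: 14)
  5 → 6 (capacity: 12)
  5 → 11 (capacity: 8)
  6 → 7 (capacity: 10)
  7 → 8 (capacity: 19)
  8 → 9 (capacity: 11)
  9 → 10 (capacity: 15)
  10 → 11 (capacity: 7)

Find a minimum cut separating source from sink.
Min cut value = 7, edges: (0,1)

Min cut value: 7
Partition: S = [0], T = [1, 2, 3, 4, 5, 6, 7, 8, 9, 10, 11]
Cut edges: (0,1)

By max-flow min-cut theorem, max flow = min cut = 7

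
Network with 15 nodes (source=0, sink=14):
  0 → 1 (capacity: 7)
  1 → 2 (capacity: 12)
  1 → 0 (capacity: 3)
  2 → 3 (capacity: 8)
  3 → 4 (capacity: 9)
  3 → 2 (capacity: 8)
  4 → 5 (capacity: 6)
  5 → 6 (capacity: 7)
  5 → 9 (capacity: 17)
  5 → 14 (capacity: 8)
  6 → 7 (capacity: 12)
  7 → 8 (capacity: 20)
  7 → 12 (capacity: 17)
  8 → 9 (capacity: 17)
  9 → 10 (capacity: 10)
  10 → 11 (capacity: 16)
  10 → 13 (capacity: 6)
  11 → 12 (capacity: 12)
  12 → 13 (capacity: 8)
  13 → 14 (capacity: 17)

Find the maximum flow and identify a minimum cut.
Max flow = 6, Min cut edges: (4,5)

Maximum flow: 6
Minimum cut: (4,5)
Partition: S = [0, 1, 2, 3, 4], T = [5, 6, 7, 8, 9, 10, 11, 12, 13, 14]

Max-flow min-cut theorem verified: both equal 6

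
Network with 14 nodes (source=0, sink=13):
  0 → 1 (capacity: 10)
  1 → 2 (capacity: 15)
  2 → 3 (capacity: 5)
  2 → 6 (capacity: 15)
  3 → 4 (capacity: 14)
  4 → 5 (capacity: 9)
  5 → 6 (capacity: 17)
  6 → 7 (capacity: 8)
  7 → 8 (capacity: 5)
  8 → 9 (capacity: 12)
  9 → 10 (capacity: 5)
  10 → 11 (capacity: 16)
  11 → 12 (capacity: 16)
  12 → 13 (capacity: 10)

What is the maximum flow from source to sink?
Maximum flow = 5

Max flow: 5

Flow assignment:
  0 → 1: 5/10
  1 → 2: 5/15
  2 → 6: 5/15
  6 → 7: 5/8
  7 → 8: 5/5
  8 → 9: 5/12
  9 → 10: 5/5
  10 → 11: 5/16
  11 → 12: 5/16
  12 → 13: 5/10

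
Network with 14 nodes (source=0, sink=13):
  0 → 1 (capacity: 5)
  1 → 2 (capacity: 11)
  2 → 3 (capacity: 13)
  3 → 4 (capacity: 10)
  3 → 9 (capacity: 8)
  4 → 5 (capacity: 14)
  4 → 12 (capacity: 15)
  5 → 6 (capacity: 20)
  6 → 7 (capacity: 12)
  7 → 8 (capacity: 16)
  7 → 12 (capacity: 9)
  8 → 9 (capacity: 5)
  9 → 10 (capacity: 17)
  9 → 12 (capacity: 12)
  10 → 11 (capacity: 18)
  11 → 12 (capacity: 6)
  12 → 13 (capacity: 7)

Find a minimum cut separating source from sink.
Min cut value = 5, edges: (0,1)

Min cut value: 5
Partition: S = [0], T = [1, 2, 3, 4, 5, 6, 7, 8, 9, 10, 11, 12, 13]
Cut edges: (0,1)

By max-flow min-cut theorem, max flow = min cut = 5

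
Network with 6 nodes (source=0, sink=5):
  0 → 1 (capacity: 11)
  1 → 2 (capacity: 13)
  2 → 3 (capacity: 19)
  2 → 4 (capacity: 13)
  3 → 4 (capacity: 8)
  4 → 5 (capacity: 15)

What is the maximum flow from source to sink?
Maximum flow = 11

Max flow: 11

Flow assignment:
  0 → 1: 11/11
  1 → 2: 11/13
  2 → 4: 11/13
  4 → 5: 11/15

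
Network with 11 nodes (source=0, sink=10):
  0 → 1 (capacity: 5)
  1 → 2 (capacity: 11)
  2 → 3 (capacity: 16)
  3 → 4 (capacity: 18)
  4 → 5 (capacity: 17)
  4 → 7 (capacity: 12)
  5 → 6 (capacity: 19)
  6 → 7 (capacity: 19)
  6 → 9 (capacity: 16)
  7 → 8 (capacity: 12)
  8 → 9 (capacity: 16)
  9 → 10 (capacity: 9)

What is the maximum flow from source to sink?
Maximum flow = 5

Max flow: 5

Flow assignment:
  0 → 1: 5/5
  1 → 2: 5/11
  2 → 3: 5/16
  3 → 4: 5/18
  4 → 5: 5/17
  5 → 6: 5/19
  6 → 9: 5/16
  9 → 10: 5/9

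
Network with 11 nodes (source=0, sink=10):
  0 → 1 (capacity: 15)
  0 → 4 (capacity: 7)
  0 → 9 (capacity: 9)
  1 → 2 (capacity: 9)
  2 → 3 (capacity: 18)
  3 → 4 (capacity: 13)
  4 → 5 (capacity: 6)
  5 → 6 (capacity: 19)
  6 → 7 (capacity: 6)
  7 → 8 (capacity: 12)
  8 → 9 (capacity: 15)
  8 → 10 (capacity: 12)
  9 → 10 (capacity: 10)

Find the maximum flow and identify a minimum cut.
Max flow = 15, Min cut edges: (0,9), (6,7)

Maximum flow: 15
Minimum cut: (0,9), (6,7)
Partition: S = [0, 1, 2, 3, 4, 5, 6], T = [7, 8, 9, 10]

Max-flow min-cut theorem verified: both equal 15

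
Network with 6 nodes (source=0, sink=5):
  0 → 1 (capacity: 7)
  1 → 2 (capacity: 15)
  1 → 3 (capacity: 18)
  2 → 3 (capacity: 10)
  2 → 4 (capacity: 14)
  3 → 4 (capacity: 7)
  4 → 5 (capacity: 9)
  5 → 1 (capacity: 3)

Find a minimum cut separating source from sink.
Min cut value = 7, edges: (0,1)

Min cut value: 7
Partition: S = [0], T = [1, 2, 3, 4, 5]
Cut edges: (0,1)

By max-flow min-cut theorem, max flow = min cut = 7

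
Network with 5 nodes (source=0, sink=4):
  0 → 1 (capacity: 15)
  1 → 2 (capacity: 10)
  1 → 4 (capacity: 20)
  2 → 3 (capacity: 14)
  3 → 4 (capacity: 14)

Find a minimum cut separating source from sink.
Min cut value = 15, edges: (0,1)

Min cut value: 15
Partition: S = [0], T = [1, 2, 3, 4]
Cut edges: (0,1)

By max-flow min-cut theorem, max flow = min cut = 15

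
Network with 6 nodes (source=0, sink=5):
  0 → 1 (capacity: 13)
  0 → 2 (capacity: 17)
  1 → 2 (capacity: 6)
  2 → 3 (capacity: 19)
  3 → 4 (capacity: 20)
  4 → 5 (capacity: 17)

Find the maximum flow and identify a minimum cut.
Max flow = 17, Min cut edges: (4,5)

Maximum flow: 17
Minimum cut: (4,5)
Partition: S = [0, 1, 2, 3, 4], T = [5]

Max-flow min-cut theorem verified: both equal 17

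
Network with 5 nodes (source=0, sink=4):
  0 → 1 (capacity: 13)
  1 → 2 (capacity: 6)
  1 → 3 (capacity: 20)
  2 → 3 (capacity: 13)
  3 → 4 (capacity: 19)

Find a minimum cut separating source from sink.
Min cut value = 13, edges: (0,1)

Min cut value: 13
Partition: S = [0], T = [1, 2, 3, 4]
Cut edges: (0,1)

By max-flow min-cut theorem, max flow = min cut = 13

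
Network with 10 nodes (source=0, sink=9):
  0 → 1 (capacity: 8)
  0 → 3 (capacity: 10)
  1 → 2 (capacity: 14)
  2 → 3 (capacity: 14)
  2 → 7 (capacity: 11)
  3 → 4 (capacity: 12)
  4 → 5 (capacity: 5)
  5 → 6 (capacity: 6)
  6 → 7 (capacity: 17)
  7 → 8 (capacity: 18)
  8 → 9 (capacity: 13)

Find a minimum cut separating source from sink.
Min cut value = 13, edges: (8,9)

Min cut value: 13
Partition: S = [0, 1, 2, 3, 4, 5, 6, 7, 8], T = [9]
Cut edges: (8,9)

By max-flow min-cut theorem, max flow = min cut = 13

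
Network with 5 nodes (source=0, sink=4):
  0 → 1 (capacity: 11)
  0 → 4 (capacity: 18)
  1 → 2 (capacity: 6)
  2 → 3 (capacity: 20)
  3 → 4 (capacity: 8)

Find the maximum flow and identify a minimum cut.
Max flow = 24, Min cut edges: (0,4), (1,2)

Maximum flow: 24
Minimum cut: (0,4), (1,2)
Partition: S = [0, 1], T = [2, 3, 4]

Max-flow min-cut theorem verified: both equal 24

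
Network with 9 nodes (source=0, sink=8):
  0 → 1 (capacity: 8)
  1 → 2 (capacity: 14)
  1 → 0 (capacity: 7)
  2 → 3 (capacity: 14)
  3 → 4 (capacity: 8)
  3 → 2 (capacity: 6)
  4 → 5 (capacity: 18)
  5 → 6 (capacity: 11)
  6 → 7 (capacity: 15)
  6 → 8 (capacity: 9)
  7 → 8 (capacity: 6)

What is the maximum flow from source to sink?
Maximum flow = 8

Max flow: 8

Flow assignment:
  0 → 1: 8/8
  1 → 2: 8/14
  2 → 3: 8/14
  3 → 4: 8/8
  4 → 5: 8/18
  5 → 6: 8/11
  6 → 8: 8/9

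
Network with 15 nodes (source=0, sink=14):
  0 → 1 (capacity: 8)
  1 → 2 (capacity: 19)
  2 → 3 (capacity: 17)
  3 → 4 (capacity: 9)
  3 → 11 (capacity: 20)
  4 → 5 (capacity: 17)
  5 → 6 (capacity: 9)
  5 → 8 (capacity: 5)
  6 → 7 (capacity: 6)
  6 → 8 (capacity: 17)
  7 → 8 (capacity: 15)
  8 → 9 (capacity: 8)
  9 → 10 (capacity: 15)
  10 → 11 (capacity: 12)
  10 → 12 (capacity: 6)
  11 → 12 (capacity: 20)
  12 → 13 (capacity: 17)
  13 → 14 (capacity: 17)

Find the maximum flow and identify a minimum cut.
Max flow = 8, Min cut edges: (0,1)

Maximum flow: 8
Minimum cut: (0,1)
Partition: S = [0], T = [1, 2, 3, 4, 5, 6, 7, 8, 9, 10, 11, 12, 13, 14]

Max-flow min-cut theorem verified: both equal 8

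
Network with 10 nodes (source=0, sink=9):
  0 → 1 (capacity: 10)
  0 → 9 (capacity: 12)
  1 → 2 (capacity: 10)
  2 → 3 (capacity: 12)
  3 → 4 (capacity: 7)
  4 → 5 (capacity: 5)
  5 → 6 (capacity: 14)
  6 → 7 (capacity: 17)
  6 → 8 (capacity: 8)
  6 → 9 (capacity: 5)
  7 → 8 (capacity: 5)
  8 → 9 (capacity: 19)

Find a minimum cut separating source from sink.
Min cut value = 17, edges: (0,9), (4,5)

Min cut value: 17
Partition: S = [0, 1, 2, 3, 4], T = [5, 6, 7, 8, 9]
Cut edges: (0,9), (4,5)

By max-flow min-cut theorem, max flow = min cut = 17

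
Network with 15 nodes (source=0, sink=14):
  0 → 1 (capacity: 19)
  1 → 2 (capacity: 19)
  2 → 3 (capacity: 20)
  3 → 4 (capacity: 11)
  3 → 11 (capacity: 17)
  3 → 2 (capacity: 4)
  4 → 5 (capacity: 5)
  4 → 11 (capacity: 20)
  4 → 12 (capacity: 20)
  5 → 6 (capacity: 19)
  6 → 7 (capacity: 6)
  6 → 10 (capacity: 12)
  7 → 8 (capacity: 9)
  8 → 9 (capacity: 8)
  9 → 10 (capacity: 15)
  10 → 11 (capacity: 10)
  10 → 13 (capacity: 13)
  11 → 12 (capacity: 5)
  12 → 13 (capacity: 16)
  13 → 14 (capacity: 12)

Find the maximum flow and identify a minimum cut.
Max flow = 12, Min cut edges: (13,14)

Maximum flow: 12
Minimum cut: (13,14)
Partition: S = [0, 1, 2, 3, 4, 5, 6, 7, 8, 9, 10, 11, 12, 13], T = [14]

Max-flow min-cut theorem verified: both equal 12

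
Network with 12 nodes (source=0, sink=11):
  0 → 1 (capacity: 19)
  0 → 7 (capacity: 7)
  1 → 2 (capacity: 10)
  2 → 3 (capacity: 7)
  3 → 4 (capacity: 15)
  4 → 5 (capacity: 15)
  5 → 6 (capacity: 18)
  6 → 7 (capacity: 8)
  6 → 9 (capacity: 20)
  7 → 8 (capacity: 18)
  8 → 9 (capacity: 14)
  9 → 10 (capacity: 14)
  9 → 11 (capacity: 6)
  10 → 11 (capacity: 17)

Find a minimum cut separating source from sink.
Min cut value = 14, edges: (0,7), (2,3)

Min cut value: 14
Partition: S = [0, 1, 2], T = [3, 4, 5, 6, 7, 8, 9, 10, 11]
Cut edges: (0,7), (2,3)

By max-flow min-cut theorem, max flow = min cut = 14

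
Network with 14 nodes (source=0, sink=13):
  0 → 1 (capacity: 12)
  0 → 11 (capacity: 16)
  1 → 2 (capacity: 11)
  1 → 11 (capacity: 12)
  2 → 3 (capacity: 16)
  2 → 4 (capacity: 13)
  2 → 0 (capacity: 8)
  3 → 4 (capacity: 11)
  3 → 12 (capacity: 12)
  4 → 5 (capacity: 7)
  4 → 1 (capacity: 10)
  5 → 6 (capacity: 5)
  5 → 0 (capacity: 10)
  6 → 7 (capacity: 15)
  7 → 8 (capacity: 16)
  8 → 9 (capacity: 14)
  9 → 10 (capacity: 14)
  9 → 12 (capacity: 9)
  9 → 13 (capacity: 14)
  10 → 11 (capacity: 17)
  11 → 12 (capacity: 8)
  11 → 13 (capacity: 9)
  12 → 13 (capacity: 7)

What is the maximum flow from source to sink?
Maximum flow = 21

Max flow: 21

Flow assignment:
  0 → 1: 11/12
  0 → 11: 16/16
  1 → 2: 11/11
  2 → 4: 7/13
  2 → 0: 4/8
  4 → 5: 7/7
  5 → 6: 5/5
  5 → 0: 2/10
  6 → 7: 5/15
  7 → 8: 5/16
  8 → 9: 5/14
  9 → 13: 5/14
  11 → 12: 7/8
  11 → 13: 9/9
  12 → 13: 7/7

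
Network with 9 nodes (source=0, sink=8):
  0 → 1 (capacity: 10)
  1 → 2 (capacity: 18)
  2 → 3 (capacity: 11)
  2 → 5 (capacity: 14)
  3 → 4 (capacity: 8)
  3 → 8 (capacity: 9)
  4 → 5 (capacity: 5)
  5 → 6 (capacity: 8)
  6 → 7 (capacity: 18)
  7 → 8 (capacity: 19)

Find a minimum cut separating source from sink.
Min cut value = 10, edges: (0,1)

Min cut value: 10
Partition: S = [0], T = [1, 2, 3, 4, 5, 6, 7, 8]
Cut edges: (0,1)

By max-flow min-cut theorem, max flow = min cut = 10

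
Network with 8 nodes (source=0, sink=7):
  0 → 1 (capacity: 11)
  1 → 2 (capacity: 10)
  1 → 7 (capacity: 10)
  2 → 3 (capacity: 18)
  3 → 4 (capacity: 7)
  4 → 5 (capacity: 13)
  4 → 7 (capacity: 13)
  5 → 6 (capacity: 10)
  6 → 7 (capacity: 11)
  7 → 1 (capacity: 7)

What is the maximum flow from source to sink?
Maximum flow = 11

Max flow: 11

Flow assignment:
  0 → 1: 11/11
  1 → 2: 1/10
  1 → 7: 10/10
  2 → 3: 1/18
  3 → 4: 1/7
  4 → 7: 1/13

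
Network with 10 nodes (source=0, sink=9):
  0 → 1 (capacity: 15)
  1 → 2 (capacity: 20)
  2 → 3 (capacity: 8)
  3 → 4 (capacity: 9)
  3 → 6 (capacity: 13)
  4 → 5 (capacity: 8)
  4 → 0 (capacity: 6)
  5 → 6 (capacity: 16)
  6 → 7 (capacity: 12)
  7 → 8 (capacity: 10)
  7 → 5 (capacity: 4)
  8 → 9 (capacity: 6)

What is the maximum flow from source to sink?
Maximum flow = 6

Max flow: 6

Flow assignment:
  0 → 1: 8/15
  1 → 2: 8/20
  2 → 3: 8/8
  3 → 4: 2/9
  3 → 6: 6/13
  4 → 0: 2/6
  6 → 7: 6/12
  7 → 8: 6/10
  8 → 9: 6/6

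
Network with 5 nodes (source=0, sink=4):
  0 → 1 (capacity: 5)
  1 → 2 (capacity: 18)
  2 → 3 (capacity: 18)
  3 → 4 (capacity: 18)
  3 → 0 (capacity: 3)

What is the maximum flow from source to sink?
Maximum flow = 5

Max flow: 5

Flow assignment:
  0 → 1: 5/5
  1 → 2: 5/18
  2 → 3: 5/18
  3 → 4: 5/18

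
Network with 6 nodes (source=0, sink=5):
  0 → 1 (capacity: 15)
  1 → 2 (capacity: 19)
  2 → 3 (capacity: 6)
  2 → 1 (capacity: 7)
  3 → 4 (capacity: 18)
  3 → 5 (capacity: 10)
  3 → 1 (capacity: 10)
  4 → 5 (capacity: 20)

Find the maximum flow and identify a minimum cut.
Max flow = 6, Min cut edges: (2,3)

Maximum flow: 6
Minimum cut: (2,3)
Partition: S = [0, 1, 2], T = [3, 4, 5]

Max-flow min-cut theorem verified: both equal 6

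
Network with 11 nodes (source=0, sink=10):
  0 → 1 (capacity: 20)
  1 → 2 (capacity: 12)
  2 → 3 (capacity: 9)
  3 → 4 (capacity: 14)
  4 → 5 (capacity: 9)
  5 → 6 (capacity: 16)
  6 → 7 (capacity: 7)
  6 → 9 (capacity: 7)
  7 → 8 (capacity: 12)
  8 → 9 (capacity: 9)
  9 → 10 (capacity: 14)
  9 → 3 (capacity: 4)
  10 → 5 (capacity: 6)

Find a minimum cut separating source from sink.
Min cut value = 9, edges: (4,5)

Min cut value: 9
Partition: S = [0, 1, 2, 3, 4], T = [5, 6, 7, 8, 9, 10]
Cut edges: (4,5)

By max-flow min-cut theorem, max flow = min cut = 9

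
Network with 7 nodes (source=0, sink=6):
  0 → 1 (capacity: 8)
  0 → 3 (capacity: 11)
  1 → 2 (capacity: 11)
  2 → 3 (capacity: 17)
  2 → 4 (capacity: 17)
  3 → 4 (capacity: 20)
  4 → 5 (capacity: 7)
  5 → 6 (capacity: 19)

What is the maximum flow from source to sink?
Maximum flow = 7

Max flow: 7

Flow assignment:
  0 → 3: 7/11
  3 → 4: 7/20
  4 → 5: 7/7
  5 → 6: 7/19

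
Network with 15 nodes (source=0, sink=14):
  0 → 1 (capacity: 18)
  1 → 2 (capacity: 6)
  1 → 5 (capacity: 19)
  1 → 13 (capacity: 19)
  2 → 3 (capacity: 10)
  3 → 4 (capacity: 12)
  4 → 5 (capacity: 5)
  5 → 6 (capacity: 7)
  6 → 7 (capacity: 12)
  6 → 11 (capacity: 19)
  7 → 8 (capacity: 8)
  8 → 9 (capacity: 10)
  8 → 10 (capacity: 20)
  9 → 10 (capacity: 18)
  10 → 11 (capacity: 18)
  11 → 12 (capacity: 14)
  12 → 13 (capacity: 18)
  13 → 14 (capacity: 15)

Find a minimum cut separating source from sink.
Min cut value = 15, edges: (13,14)

Min cut value: 15
Partition: S = [0, 1, 2, 3, 4, 5, 6, 7, 8, 9, 10, 11, 12, 13], T = [14]
Cut edges: (13,14)

By max-flow min-cut theorem, max flow = min cut = 15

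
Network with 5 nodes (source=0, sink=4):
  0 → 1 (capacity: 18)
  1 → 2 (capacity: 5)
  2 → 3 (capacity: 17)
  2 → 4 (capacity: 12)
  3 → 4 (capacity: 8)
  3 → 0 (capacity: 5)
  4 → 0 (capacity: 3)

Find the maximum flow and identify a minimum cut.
Max flow = 5, Min cut edges: (1,2)

Maximum flow: 5
Minimum cut: (1,2)
Partition: S = [0, 1], T = [2, 3, 4]

Max-flow min-cut theorem verified: both equal 5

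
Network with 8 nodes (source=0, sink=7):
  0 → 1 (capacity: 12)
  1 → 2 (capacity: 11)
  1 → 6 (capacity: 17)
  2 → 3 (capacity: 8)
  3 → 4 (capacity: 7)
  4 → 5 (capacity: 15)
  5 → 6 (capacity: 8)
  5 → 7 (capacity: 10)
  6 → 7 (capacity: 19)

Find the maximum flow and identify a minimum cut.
Max flow = 12, Min cut edges: (0,1)

Maximum flow: 12
Minimum cut: (0,1)
Partition: S = [0], T = [1, 2, 3, 4, 5, 6, 7]

Max-flow min-cut theorem verified: both equal 12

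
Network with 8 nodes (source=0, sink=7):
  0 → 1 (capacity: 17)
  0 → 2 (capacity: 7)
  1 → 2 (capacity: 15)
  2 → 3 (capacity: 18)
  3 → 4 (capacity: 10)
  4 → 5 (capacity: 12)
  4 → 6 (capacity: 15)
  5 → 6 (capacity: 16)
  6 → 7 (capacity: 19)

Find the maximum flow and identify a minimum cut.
Max flow = 10, Min cut edges: (3,4)

Maximum flow: 10
Minimum cut: (3,4)
Partition: S = [0, 1, 2, 3], T = [4, 5, 6, 7]

Max-flow min-cut theorem verified: both equal 10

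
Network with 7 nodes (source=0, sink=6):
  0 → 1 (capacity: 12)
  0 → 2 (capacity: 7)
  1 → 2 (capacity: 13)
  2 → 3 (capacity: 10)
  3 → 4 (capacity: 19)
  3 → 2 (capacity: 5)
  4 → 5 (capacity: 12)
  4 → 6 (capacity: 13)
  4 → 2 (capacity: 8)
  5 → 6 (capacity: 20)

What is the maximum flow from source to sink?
Maximum flow = 10

Max flow: 10

Flow assignment:
  0 → 1: 3/12
  0 → 2: 7/7
  1 → 2: 3/13
  2 → 3: 10/10
  3 → 4: 10/19
  4 → 6: 10/13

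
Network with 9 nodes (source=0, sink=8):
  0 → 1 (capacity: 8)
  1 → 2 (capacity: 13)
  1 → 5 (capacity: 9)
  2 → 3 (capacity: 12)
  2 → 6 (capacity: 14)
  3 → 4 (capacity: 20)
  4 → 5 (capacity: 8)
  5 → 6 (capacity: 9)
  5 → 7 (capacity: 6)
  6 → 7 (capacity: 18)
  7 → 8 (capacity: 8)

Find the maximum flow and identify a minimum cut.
Max flow = 8, Min cut edges: (7,8)

Maximum flow: 8
Minimum cut: (7,8)
Partition: S = [0, 1, 2, 3, 4, 5, 6, 7], T = [8]

Max-flow min-cut theorem verified: both equal 8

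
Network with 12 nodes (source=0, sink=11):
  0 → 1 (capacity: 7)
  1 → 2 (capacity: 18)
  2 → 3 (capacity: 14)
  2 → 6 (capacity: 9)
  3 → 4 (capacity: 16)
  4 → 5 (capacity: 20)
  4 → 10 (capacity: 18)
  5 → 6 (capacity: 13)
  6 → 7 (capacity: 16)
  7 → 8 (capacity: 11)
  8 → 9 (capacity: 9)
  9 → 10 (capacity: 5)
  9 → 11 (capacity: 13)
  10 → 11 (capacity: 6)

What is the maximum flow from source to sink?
Maximum flow = 7

Max flow: 7

Flow assignment:
  0 → 1: 7/7
  1 → 2: 7/18
  2 → 3: 6/14
  2 → 6: 1/9
  3 → 4: 6/16
  4 → 10: 6/18
  6 → 7: 1/16
  7 → 8: 1/11
  8 → 9: 1/9
  9 → 11: 1/13
  10 → 11: 6/6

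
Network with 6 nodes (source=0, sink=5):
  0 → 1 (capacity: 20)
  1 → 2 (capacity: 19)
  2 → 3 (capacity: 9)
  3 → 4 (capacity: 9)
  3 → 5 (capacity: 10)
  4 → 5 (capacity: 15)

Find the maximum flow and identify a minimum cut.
Max flow = 9, Min cut edges: (2,3)

Maximum flow: 9
Minimum cut: (2,3)
Partition: S = [0, 1, 2], T = [3, 4, 5]

Max-flow min-cut theorem verified: both equal 9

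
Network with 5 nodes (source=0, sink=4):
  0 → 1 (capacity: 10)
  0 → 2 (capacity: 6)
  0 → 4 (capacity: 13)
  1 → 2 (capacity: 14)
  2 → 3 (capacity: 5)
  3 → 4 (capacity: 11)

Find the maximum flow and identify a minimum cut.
Max flow = 18, Min cut edges: (0,4), (2,3)

Maximum flow: 18
Minimum cut: (0,4), (2,3)
Partition: S = [0, 1, 2], T = [3, 4]

Max-flow min-cut theorem verified: both equal 18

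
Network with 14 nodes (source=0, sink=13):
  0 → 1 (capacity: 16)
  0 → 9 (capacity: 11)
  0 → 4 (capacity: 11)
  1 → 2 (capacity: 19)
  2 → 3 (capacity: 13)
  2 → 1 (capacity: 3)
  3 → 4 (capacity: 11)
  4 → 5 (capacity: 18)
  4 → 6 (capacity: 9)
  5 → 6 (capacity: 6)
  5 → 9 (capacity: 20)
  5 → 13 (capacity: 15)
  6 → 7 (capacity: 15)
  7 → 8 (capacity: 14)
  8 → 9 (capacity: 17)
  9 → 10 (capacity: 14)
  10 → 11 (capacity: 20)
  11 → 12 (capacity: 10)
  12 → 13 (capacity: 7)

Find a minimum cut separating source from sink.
Min cut value = 22, edges: (5,13), (12,13)

Min cut value: 22
Partition: S = [0, 1, 2, 3, 4, 5, 6, 7, 8, 9, 10, 11, 12], T = [13]
Cut edges: (5,13), (12,13)

By max-flow min-cut theorem, max flow = min cut = 22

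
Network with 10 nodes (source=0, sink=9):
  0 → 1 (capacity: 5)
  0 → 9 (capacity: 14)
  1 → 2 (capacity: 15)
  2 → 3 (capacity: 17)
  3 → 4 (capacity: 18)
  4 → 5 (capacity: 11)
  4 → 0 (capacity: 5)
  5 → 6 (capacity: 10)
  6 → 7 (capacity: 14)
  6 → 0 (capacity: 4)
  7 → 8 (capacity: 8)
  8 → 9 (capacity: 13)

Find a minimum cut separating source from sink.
Min cut value = 19, edges: (0,1), (0,9)

Min cut value: 19
Partition: S = [0], T = [1, 2, 3, 4, 5, 6, 7, 8, 9]
Cut edges: (0,1), (0,9)

By max-flow min-cut theorem, max flow = min cut = 19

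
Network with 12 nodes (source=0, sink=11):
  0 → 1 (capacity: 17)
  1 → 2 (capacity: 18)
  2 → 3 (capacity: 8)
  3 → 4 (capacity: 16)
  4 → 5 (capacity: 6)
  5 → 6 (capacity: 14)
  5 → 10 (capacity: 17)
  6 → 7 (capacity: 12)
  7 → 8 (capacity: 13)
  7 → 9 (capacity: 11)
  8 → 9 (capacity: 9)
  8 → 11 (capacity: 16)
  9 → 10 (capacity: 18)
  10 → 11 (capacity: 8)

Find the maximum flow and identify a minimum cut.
Max flow = 6, Min cut edges: (4,5)

Maximum flow: 6
Minimum cut: (4,5)
Partition: S = [0, 1, 2, 3, 4], T = [5, 6, 7, 8, 9, 10, 11]

Max-flow min-cut theorem verified: both equal 6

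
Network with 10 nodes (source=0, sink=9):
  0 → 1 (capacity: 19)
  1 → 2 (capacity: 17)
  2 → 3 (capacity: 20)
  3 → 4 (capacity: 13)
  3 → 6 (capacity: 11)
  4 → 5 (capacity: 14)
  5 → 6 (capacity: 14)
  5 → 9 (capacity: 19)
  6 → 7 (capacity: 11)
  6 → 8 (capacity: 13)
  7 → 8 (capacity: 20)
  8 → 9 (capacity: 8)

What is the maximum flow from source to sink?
Maximum flow = 17

Max flow: 17

Flow assignment:
  0 → 1: 17/19
  1 → 2: 17/17
  2 → 3: 17/20
  3 → 4: 13/13
  3 → 6: 4/11
  4 → 5: 13/14
  5 → 9: 13/19
  6 → 8: 4/13
  8 → 9: 4/8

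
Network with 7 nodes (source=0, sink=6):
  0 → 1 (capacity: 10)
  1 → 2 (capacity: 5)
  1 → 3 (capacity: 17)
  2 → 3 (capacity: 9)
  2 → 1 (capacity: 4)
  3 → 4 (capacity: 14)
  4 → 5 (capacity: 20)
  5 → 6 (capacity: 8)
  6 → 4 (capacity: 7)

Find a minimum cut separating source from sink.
Min cut value = 8, edges: (5,6)

Min cut value: 8
Partition: S = [0, 1, 2, 3, 4, 5], T = [6]
Cut edges: (5,6)

By max-flow min-cut theorem, max flow = min cut = 8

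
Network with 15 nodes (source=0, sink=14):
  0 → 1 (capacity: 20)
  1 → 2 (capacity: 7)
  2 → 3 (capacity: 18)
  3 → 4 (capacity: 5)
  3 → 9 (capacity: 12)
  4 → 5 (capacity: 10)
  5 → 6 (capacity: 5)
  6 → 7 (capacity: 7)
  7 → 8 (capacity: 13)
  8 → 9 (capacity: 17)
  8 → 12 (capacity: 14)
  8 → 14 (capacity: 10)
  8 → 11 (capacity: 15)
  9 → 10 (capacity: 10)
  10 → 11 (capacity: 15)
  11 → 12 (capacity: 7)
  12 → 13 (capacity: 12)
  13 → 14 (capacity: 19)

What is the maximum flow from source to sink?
Maximum flow = 7

Max flow: 7

Flow assignment:
  0 → 1: 7/20
  1 → 2: 7/7
  2 → 3: 7/18
  3 → 4: 5/5
  3 → 9: 2/12
  4 → 5: 5/10
  5 → 6: 5/5
  6 → 7: 5/7
  7 → 8: 5/13
  8 → 14: 5/10
  9 → 10: 2/10
  10 → 11: 2/15
  11 → 12: 2/7
  12 → 13: 2/12
  13 → 14: 2/19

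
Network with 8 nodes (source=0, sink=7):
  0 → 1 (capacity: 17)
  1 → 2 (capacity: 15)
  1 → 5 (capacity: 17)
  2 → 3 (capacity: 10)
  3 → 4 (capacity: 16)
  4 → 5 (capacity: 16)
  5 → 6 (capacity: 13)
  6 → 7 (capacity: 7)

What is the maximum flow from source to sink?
Maximum flow = 7

Max flow: 7

Flow assignment:
  0 → 1: 7/17
  1 → 5: 7/17
  5 → 6: 7/13
  6 → 7: 7/7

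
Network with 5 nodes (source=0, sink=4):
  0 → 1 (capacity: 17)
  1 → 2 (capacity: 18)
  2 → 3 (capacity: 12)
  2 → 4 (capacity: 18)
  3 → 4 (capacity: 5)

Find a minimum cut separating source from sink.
Min cut value = 17, edges: (0,1)

Min cut value: 17
Partition: S = [0], T = [1, 2, 3, 4]
Cut edges: (0,1)

By max-flow min-cut theorem, max flow = min cut = 17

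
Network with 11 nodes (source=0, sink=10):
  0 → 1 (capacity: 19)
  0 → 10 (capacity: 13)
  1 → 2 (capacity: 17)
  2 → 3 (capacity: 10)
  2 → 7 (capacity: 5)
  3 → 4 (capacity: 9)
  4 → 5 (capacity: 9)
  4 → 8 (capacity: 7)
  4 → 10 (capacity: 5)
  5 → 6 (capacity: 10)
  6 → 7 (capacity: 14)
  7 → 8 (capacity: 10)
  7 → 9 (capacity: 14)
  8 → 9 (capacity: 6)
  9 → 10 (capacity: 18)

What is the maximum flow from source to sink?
Maximum flow = 27

Max flow: 27

Flow assignment:
  0 → 1: 14/19
  0 → 10: 13/13
  1 → 2: 14/17
  2 → 3: 9/10
  2 → 7: 5/5
  3 → 4: 9/9
  4 → 8: 4/7
  4 → 10: 5/5
  7 → 9: 5/14
  8 → 9: 4/6
  9 → 10: 9/18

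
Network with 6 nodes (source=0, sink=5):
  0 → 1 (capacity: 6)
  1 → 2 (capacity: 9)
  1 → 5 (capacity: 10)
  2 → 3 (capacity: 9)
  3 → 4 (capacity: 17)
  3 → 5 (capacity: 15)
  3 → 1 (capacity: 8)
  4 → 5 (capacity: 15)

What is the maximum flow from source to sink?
Maximum flow = 6

Max flow: 6

Flow assignment:
  0 → 1: 6/6
  1 → 5: 6/10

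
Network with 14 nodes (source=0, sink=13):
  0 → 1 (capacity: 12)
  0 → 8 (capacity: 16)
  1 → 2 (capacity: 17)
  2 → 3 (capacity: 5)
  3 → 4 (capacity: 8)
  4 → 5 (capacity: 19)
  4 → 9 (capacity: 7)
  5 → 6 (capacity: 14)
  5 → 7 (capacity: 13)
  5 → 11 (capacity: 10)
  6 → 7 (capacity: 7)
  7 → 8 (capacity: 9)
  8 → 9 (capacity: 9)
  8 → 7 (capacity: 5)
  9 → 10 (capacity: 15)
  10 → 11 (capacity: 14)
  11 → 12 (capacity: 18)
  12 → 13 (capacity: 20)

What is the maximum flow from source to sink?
Maximum flow = 14

Max flow: 14

Flow assignment:
  0 → 1: 5/12
  0 → 8: 9/16
  1 → 2: 5/17
  2 → 3: 5/5
  3 → 4: 5/8
  4 → 5: 5/19
  5 → 11: 5/10
  8 → 9: 9/9
  9 → 10: 9/15
  10 → 11: 9/14
  11 → 12: 14/18
  12 → 13: 14/20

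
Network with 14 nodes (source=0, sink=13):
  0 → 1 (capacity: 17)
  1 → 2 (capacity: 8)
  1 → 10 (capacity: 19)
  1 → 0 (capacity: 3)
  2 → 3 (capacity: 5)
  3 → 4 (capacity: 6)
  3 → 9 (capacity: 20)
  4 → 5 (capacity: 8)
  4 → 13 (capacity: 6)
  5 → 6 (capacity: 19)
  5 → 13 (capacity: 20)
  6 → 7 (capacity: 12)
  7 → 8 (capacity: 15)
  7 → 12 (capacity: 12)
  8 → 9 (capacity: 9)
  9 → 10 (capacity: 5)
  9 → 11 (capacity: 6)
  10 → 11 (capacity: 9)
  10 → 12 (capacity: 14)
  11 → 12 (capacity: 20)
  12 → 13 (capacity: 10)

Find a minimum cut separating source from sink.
Min cut value = 15, edges: (2,3), (12,13)

Min cut value: 15
Partition: S = [0, 1, 2, 6, 7, 8, 9, 10, 11, 12], T = [3, 4, 5, 13]
Cut edges: (2,3), (12,13)

By max-flow min-cut theorem, max flow = min cut = 15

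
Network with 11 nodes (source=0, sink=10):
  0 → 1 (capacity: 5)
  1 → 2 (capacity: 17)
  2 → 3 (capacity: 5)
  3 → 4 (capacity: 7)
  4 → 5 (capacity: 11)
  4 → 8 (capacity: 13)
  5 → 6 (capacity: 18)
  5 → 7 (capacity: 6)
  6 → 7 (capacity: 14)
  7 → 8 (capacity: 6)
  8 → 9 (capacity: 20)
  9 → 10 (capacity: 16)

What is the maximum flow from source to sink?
Maximum flow = 5

Max flow: 5

Flow assignment:
  0 → 1: 5/5
  1 → 2: 5/17
  2 → 3: 5/5
  3 → 4: 5/7
  4 → 8: 5/13
  8 → 9: 5/20
  9 → 10: 5/16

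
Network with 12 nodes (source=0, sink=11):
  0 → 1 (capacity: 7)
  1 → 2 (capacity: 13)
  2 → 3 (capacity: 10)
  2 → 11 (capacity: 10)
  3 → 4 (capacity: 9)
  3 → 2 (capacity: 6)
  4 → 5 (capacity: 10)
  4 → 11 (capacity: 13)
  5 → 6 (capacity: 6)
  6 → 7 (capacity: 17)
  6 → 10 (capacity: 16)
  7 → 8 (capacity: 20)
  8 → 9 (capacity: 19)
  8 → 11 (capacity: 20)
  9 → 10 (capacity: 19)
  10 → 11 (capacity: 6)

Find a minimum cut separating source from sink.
Min cut value = 7, edges: (0,1)

Min cut value: 7
Partition: S = [0], T = [1, 2, 3, 4, 5, 6, 7, 8, 9, 10, 11]
Cut edges: (0,1)

By max-flow min-cut theorem, max flow = min cut = 7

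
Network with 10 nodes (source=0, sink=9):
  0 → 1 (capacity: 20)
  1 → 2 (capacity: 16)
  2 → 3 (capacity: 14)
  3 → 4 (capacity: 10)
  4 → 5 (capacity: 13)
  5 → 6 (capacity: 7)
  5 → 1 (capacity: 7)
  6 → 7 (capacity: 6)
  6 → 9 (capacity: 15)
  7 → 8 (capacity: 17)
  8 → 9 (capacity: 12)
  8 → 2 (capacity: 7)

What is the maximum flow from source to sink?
Maximum flow = 7

Max flow: 7

Flow assignment:
  0 → 1: 7/20
  1 → 2: 10/16
  2 → 3: 10/14
  3 → 4: 10/10
  4 → 5: 10/13
  5 → 6: 7/7
  5 → 1: 3/7
  6 → 9: 7/15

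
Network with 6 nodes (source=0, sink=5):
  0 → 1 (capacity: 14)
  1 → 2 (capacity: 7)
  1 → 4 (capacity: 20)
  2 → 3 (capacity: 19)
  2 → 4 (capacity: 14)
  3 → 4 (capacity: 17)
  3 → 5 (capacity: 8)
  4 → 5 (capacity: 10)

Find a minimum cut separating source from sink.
Min cut value = 14, edges: (0,1)

Min cut value: 14
Partition: S = [0], T = [1, 2, 3, 4, 5]
Cut edges: (0,1)

By max-flow min-cut theorem, max flow = min cut = 14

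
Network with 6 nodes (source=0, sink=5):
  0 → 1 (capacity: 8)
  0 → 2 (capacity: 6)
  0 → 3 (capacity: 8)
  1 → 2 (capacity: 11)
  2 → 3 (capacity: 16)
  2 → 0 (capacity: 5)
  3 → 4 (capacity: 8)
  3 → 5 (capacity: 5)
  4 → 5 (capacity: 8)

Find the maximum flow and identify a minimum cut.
Max flow = 13, Min cut edges: (3,5), (4,5)

Maximum flow: 13
Minimum cut: (3,5), (4,5)
Partition: S = [0, 1, 2, 3, 4], T = [5]

Max-flow min-cut theorem verified: both equal 13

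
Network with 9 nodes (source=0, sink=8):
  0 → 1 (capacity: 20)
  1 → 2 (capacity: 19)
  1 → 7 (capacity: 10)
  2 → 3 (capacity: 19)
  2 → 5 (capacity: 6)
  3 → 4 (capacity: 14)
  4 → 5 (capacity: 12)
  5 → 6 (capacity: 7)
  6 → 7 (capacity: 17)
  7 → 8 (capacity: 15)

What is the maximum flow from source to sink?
Maximum flow = 15

Max flow: 15

Flow assignment:
  0 → 1: 15/20
  1 → 2: 7/19
  1 → 7: 8/10
  2 → 3: 4/19
  2 → 5: 3/6
  3 → 4: 4/14
  4 → 5: 4/12
  5 → 6: 7/7
  6 → 7: 7/17
  7 → 8: 15/15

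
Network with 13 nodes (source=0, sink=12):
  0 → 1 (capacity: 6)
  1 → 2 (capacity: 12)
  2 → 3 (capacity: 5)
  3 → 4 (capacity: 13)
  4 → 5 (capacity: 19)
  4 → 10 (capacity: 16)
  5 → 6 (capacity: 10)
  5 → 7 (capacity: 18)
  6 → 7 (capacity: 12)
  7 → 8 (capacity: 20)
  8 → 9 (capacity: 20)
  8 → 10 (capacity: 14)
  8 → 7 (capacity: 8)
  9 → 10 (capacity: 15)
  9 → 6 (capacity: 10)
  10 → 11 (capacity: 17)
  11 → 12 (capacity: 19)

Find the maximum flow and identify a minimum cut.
Max flow = 5, Min cut edges: (2,3)

Maximum flow: 5
Minimum cut: (2,3)
Partition: S = [0, 1, 2], T = [3, 4, 5, 6, 7, 8, 9, 10, 11, 12]

Max-flow min-cut theorem verified: both equal 5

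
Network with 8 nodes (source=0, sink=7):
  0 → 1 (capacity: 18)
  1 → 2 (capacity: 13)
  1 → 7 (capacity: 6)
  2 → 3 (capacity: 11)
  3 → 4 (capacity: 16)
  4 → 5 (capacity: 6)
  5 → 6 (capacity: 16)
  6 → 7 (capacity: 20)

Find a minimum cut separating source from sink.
Min cut value = 12, edges: (1,7), (4,5)

Min cut value: 12
Partition: S = [0, 1, 2, 3, 4], T = [5, 6, 7]
Cut edges: (1,7), (4,5)

By max-flow min-cut theorem, max flow = min cut = 12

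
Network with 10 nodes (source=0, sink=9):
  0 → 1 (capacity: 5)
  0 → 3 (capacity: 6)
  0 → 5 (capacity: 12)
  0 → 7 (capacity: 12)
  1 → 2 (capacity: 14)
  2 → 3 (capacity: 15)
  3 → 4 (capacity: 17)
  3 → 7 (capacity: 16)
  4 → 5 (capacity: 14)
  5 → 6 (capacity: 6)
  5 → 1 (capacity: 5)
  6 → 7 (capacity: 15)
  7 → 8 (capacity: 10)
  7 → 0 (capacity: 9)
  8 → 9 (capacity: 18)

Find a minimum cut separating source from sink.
Min cut value = 10, edges: (7,8)

Min cut value: 10
Partition: S = [0, 1, 2, 3, 4, 5, 6, 7], T = [8, 9]
Cut edges: (7,8)

By max-flow min-cut theorem, max flow = min cut = 10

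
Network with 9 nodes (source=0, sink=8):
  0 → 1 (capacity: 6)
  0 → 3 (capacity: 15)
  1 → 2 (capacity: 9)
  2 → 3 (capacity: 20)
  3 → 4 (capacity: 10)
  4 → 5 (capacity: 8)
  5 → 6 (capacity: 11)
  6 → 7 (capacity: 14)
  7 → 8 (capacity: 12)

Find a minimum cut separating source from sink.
Min cut value = 8, edges: (4,5)

Min cut value: 8
Partition: S = [0, 1, 2, 3, 4], T = [5, 6, 7, 8]
Cut edges: (4,5)

By max-flow min-cut theorem, max flow = min cut = 8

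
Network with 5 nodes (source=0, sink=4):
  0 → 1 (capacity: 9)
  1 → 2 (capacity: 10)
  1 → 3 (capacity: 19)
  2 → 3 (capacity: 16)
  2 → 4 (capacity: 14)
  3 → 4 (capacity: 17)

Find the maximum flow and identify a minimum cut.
Max flow = 9, Min cut edges: (0,1)

Maximum flow: 9
Minimum cut: (0,1)
Partition: S = [0], T = [1, 2, 3, 4]

Max-flow min-cut theorem verified: both equal 9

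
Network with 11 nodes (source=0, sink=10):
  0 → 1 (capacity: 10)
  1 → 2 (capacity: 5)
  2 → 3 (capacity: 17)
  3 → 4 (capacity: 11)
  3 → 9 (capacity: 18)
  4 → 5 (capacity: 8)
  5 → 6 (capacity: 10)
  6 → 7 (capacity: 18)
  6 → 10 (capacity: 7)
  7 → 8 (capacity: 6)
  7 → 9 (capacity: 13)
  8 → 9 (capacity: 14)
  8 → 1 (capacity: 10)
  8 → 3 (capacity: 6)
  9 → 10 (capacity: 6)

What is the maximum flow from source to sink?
Maximum flow = 5

Max flow: 5

Flow assignment:
  0 → 1: 5/10
  1 → 2: 5/5
  2 → 3: 5/17
  3 → 9: 5/18
  9 → 10: 5/6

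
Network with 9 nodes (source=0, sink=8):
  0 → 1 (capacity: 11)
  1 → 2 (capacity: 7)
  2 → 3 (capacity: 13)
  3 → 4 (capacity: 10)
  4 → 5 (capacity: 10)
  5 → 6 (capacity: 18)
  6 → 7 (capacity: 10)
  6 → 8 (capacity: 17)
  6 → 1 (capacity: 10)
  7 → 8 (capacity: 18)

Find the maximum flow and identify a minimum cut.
Max flow = 7, Min cut edges: (1,2)

Maximum flow: 7
Minimum cut: (1,2)
Partition: S = [0, 1], T = [2, 3, 4, 5, 6, 7, 8]

Max-flow min-cut theorem verified: both equal 7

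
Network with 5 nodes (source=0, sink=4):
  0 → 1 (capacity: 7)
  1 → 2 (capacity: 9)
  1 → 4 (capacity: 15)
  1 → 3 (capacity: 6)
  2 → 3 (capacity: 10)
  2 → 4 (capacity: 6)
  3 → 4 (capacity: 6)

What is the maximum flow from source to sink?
Maximum flow = 7

Max flow: 7

Flow assignment:
  0 → 1: 7/7
  1 → 4: 7/15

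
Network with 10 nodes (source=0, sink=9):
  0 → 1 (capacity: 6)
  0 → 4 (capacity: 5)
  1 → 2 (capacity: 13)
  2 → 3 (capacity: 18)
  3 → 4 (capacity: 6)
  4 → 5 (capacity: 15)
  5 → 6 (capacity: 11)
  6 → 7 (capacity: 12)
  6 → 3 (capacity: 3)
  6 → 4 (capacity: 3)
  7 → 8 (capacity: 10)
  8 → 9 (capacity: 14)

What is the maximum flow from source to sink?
Maximum flow = 10

Max flow: 10

Flow assignment:
  0 → 1: 6/6
  0 → 4: 4/5
  1 → 2: 6/13
  2 → 3: 6/18
  3 → 4: 6/6
  4 → 5: 11/15
  5 → 6: 11/11
  6 → 7: 10/12
  6 → 4: 1/3
  7 → 8: 10/10
  8 → 9: 10/14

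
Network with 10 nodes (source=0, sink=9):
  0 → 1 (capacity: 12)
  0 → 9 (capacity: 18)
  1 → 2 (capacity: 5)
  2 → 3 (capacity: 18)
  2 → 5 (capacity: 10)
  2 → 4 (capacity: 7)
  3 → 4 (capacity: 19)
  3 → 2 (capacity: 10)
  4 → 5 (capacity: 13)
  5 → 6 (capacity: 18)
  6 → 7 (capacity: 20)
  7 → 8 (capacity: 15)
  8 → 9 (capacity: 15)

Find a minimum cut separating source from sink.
Min cut value = 23, edges: (0,9), (1,2)

Min cut value: 23
Partition: S = [0, 1], T = [2, 3, 4, 5, 6, 7, 8, 9]
Cut edges: (0,9), (1,2)

By max-flow min-cut theorem, max flow = min cut = 23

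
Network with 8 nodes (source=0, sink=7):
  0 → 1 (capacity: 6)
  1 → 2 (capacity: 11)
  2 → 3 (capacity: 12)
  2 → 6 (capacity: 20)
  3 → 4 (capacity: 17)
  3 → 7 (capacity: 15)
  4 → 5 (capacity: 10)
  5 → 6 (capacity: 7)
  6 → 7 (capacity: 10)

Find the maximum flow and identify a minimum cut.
Max flow = 6, Min cut edges: (0,1)

Maximum flow: 6
Minimum cut: (0,1)
Partition: S = [0], T = [1, 2, 3, 4, 5, 6, 7]

Max-flow min-cut theorem verified: both equal 6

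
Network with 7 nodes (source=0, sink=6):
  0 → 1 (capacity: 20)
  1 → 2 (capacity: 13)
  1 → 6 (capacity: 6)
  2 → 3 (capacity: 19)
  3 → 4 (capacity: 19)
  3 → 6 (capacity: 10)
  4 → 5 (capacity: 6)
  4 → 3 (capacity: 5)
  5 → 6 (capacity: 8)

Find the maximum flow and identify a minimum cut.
Max flow = 19, Min cut edges: (1,2), (1,6)

Maximum flow: 19
Minimum cut: (1,2), (1,6)
Partition: S = [0, 1], T = [2, 3, 4, 5, 6]

Max-flow min-cut theorem verified: both equal 19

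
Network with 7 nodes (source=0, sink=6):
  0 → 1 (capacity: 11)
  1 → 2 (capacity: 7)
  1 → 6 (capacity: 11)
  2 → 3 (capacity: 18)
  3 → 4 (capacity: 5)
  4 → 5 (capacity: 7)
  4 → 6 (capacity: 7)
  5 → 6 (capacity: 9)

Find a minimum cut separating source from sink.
Min cut value = 11, edges: (0,1)

Min cut value: 11
Partition: S = [0], T = [1, 2, 3, 4, 5, 6]
Cut edges: (0,1)

By max-flow min-cut theorem, max flow = min cut = 11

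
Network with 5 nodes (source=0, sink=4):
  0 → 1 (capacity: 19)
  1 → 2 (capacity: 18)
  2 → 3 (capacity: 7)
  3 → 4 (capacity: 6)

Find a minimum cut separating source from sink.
Min cut value = 6, edges: (3,4)

Min cut value: 6
Partition: S = [0, 1, 2, 3], T = [4]
Cut edges: (3,4)

By max-flow min-cut theorem, max flow = min cut = 6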